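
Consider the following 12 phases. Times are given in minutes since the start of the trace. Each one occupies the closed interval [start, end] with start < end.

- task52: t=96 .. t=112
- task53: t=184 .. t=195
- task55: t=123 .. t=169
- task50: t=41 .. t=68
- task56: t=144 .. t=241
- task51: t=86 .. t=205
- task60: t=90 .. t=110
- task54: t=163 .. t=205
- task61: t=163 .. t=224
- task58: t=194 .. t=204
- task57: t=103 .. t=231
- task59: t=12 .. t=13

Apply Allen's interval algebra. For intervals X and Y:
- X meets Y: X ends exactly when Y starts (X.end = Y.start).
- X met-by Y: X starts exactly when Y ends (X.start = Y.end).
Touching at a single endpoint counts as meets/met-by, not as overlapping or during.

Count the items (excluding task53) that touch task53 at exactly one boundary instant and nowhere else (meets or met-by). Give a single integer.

0

Target task53 = [t=184, t=195].
task50 [t=41, t=68] → before → no.
task51 [t=86, t=205] → contains → no.
task52 [t=96, t=112] → before → no.
task54 [t=163, t=205] → contains → no.
task55 [t=123, t=169] → before → no.
task56 [t=144, t=241] → contains → no.
task57 [t=103, t=231] → contains → no.
task58 [t=194, t=204] → overlapped-by → no.
task59 [t=12, t=13] → before → no.
task60 [t=90, t=110] → before → no.
task61 [t=163, t=224] → contains → no.
Total: 0.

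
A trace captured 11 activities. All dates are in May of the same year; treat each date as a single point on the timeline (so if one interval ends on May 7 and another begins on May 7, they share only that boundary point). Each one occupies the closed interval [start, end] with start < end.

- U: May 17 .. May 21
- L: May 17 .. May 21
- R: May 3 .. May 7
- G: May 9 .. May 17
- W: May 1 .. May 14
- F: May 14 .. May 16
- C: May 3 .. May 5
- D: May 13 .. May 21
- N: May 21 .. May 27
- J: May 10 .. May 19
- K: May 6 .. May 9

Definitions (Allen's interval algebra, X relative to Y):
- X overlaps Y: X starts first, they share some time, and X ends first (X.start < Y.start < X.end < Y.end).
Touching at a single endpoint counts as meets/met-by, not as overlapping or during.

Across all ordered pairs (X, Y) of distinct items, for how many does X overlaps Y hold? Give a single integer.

Checking all 110 ordered pairs for relation 'overlaps'; matching pairs in alphabetical order:
(G, D): G overlaps D ✓
(G, J): G overlaps J ✓
(J, D): J overlaps D ✓
(J, L): J overlaps L ✓
(J, U): J overlaps U ✓
(R, K): R overlaps K ✓
(W, D): W overlaps D ✓
(W, G): W overlaps G ✓
(W, J): W overlaps J ✓
Count: 9.

9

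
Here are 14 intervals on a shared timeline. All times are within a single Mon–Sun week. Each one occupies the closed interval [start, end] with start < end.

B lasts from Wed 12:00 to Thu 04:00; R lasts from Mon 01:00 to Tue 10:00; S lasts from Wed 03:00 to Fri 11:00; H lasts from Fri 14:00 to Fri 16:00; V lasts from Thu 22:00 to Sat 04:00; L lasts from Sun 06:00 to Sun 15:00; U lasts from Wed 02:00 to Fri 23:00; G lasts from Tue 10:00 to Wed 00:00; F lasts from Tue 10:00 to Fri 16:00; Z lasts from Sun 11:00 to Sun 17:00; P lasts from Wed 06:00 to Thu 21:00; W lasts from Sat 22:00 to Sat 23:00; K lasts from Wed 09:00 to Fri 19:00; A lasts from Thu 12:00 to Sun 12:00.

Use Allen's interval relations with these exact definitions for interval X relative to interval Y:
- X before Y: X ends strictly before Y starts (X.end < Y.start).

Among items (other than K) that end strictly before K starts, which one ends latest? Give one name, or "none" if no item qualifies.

Target K = [Wed 09:00, Fri 19:00].
A [Thu 12:00, Sun 12:00] → overlapped-by → excluded.
B [Wed 12:00, Thu 04:00] → during → excluded.
F [Tue 10:00, Fri 16:00] → overlaps → excluded.
G [Tue 10:00, Wed 00:00] → before → candidate.
H [Fri 14:00, Fri 16:00] → during → excluded.
L [Sun 06:00, Sun 15:00] → after → excluded.
P [Wed 06:00, Thu 21:00] → overlaps → excluded.
R [Mon 01:00, Tue 10:00] → before → candidate.
S [Wed 03:00, Fri 11:00] → overlaps → excluded.
U [Wed 02:00, Fri 23:00] → contains → excluded.
V [Thu 22:00, Sat 04:00] → overlapped-by → excluded.
W [Sat 22:00, Sat 23:00] → after → excluded.
Z [Sun 11:00, Sun 17:00] → after → excluded.
Among candidates, latest end is Wed 00:00 → G.

G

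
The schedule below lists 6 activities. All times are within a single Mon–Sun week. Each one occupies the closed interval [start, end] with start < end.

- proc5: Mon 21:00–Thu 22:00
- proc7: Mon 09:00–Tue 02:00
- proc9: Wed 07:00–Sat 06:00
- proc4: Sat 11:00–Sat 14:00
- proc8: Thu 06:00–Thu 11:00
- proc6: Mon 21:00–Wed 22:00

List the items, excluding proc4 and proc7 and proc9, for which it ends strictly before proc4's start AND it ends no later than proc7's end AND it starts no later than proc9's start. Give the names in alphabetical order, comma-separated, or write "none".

Conditions: its end is strictly before proc4's start (X.end < Sat 11:00) AND its end is no later than proc7's end (X.end <= Tue 02:00) AND its start is no later than proc9's start (X.start <= Wed 07:00).
proc5: end Thu 22:00 < Sat 11:00? ✓; end Thu 22:00 <= Tue 02:00? ✗; start Mon 21:00 <= Wed 07:00? ✓ → no.
proc6: end Wed 22:00 < Sat 11:00? ✓; end Wed 22:00 <= Tue 02:00? ✗; start Mon 21:00 <= Wed 07:00? ✓ → no.
proc8: end Thu 11:00 < Sat 11:00? ✓; end Thu 11:00 <= Tue 02:00? ✗; start Thu 06:00 <= Wed 07:00? ✗ → no.
Result: none.

none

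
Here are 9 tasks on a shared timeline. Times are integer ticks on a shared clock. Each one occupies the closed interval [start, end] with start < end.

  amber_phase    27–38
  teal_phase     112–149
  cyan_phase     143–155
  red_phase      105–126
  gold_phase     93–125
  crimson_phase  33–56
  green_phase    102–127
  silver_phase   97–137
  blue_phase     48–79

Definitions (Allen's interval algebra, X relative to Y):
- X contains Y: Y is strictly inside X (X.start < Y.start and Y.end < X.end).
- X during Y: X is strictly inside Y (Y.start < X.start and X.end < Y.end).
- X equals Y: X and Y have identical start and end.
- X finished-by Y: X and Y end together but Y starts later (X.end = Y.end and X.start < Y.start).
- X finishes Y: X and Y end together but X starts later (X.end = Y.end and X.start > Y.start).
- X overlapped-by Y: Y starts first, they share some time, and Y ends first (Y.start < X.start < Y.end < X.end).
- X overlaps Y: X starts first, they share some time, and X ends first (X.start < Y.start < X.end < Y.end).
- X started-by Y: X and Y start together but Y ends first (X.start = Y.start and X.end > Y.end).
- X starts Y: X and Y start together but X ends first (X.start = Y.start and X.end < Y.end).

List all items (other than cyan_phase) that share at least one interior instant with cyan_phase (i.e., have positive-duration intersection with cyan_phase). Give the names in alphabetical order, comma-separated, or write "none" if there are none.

teal_phase

Target cyan_phase = [143, 155].
amber_phase [27, 38] → before → no.
blue_phase [48, 79] → before → no.
crimson_phase [33, 56] → before → no.
gold_phase [93, 125] → before → no.
green_phase [102, 127] → before → no.
red_phase [105, 126] → before → no.
silver_phase [97, 137] → before → no.
teal_phase [112, 149] → overlaps → yes.
Result: teal_phase.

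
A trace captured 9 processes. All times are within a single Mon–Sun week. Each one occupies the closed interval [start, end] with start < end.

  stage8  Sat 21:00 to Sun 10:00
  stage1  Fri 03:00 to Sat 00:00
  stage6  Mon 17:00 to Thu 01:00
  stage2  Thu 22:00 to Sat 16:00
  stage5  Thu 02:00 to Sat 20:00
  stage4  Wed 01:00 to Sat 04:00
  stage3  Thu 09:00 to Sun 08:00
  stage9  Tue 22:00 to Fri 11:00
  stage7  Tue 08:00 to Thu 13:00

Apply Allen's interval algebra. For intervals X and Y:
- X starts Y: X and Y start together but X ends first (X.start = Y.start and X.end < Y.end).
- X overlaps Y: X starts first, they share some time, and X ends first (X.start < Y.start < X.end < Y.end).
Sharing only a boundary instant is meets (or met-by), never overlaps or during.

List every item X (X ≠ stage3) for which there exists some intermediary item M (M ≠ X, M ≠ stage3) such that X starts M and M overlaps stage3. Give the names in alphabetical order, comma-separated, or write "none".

none

Target stage3 = [Thu 09:00, Sun 08:00].
Intermediaries M with M overlaps stage3: stage4, stage5, stage7, stage9.
Via stage4 — items with X starts stage4: none.
Via stage5 — items with X starts stage5: none.
Via stage7 — items with X starts stage7: none.
Via stage9 — items with X starts stage9: none.
Union: none.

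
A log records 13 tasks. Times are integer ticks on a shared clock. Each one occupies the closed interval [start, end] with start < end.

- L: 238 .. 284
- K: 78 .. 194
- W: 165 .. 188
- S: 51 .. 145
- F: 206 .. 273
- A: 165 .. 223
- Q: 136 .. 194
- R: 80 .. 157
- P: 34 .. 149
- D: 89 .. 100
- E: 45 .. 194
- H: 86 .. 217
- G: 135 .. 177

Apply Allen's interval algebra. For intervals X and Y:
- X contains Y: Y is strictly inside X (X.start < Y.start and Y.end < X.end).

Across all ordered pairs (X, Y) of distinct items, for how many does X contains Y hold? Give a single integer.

18

Checking all 156 ordered pairs for relation 'contains'; matching pairs in alphabetical order:
(E, D): E contains D ✓
(E, G): E contains G ✓
(E, R): E contains R ✓
(E, S): E contains S ✓
(E, W): E contains W ✓
(H, D): H contains D ✓
(H, G): H contains G ✓
(H, Q): H contains Q ✓
(H, W): H contains W ✓
(K, D): K contains D ✓
(K, G): K contains G ✓
(K, R): K contains R ✓
(K, W): K contains W ✓
(P, D): P contains D ✓
(P, S): P contains S ✓
(Q, W): Q contains W ✓
(R, D): R contains D ✓
(S, D): S contains D ✓
Count: 18.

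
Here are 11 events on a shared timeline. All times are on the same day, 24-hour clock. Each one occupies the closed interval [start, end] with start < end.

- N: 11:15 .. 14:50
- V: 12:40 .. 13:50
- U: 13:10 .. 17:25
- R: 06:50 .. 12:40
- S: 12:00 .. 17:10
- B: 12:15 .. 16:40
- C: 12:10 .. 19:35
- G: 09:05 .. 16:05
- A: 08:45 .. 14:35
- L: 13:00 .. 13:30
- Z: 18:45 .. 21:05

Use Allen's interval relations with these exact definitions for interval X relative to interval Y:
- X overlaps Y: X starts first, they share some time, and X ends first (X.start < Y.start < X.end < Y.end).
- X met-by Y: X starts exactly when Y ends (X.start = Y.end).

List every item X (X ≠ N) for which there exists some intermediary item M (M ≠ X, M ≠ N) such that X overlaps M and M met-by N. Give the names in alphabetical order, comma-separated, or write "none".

none

Target N = [11:15, 14:50].
Intermediaries M with M met-by N: none.
Union: none.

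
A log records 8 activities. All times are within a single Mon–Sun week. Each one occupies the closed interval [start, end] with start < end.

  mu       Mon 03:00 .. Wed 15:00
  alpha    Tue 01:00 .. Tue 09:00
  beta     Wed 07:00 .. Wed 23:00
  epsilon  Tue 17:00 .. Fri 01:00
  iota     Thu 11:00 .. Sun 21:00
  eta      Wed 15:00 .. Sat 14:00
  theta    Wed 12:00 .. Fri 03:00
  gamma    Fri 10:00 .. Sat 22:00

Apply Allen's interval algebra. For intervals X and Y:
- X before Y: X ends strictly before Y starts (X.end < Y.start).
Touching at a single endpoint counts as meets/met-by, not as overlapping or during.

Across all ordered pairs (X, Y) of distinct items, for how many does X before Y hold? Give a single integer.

Checking all 56 ordered pairs for relation 'before'; matching pairs in alphabetical order:
(alpha, beta): alpha before beta ✓
(alpha, epsilon): alpha before epsilon ✓
(alpha, eta): alpha before eta ✓
(alpha, gamma): alpha before gamma ✓
(alpha, iota): alpha before iota ✓
(alpha, theta): alpha before theta ✓
(beta, gamma): beta before gamma ✓
(beta, iota): beta before iota ✓
(epsilon, gamma): epsilon before gamma ✓
(mu, gamma): mu before gamma ✓
(mu, iota): mu before iota ✓
(theta, gamma): theta before gamma ✓
Count: 12.

12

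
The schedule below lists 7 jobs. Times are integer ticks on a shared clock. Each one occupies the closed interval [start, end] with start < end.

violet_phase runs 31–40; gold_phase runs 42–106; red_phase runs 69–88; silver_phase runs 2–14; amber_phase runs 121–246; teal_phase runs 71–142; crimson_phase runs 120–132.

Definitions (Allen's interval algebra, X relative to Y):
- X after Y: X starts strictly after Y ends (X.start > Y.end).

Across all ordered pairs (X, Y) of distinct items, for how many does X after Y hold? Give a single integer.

15

Checking all 42 ordered pairs for relation 'after'; matching pairs in alphabetical order:
(amber_phase, gold_phase): amber_phase after gold_phase ✓
(amber_phase, red_phase): amber_phase after red_phase ✓
(amber_phase, silver_phase): amber_phase after silver_phase ✓
(amber_phase, violet_phase): amber_phase after violet_phase ✓
(crimson_phase, gold_phase): crimson_phase after gold_phase ✓
(crimson_phase, red_phase): crimson_phase after red_phase ✓
(crimson_phase, silver_phase): crimson_phase after silver_phase ✓
(crimson_phase, violet_phase): crimson_phase after violet_phase ✓
(gold_phase, silver_phase): gold_phase after silver_phase ✓
(gold_phase, violet_phase): gold_phase after violet_phase ✓
(red_phase, silver_phase): red_phase after silver_phase ✓
(red_phase, violet_phase): red_phase after violet_phase ✓
(teal_phase, silver_phase): teal_phase after silver_phase ✓
(teal_phase, violet_phase): teal_phase after violet_phase ✓
(violet_phase, silver_phase): violet_phase after silver_phase ✓
Count: 15.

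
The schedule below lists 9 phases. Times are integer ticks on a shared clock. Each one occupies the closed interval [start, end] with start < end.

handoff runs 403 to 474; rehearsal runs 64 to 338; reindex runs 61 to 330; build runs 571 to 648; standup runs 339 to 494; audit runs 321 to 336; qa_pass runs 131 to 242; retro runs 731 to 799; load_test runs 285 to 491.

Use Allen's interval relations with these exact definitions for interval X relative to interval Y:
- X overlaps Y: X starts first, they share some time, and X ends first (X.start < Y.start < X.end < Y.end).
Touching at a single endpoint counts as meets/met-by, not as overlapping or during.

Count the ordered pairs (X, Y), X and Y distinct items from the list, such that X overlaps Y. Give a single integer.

Checking all 72 ordered pairs for relation 'overlaps'; matching pairs in alphabetical order:
(load_test, standup): load_test overlaps standup ✓
(rehearsal, load_test): rehearsal overlaps load_test ✓
(reindex, audit): reindex overlaps audit ✓
(reindex, load_test): reindex overlaps load_test ✓
(reindex, rehearsal): reindex overlaps rehearsal ✓
Count: 5.

5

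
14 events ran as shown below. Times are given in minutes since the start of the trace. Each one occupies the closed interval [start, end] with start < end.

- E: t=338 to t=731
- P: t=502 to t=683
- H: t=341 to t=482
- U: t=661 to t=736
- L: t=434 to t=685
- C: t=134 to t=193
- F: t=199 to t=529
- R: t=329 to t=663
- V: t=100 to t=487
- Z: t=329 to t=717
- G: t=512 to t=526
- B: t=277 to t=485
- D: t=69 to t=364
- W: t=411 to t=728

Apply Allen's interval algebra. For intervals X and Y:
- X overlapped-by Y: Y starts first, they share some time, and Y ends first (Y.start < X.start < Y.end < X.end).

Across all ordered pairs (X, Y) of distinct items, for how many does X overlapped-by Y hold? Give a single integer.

38

Checking all 182 ordered pairs for relation 'overlapped-by'; matching pairs in alphabetical order:
(B, D): B overlapped-by D ✓
(E, B): E overlapped-by B ✓
(E, D): E overlapped-by D ✓
(E, F): E overlapped-by F ✓
(E, R): E overlapped-by R ✓
(E, V): E overlapped-by V ✓
(E, Z): E overlapped-by Z ✓
(F, D): F overlapped-by D ✓
(F, V): F overlapped-by V ✓
(H, D): H overlapped-by D ✓
(L, B): L overlapped-by B ✓
(L, F): L overlapped-by F ✓
(L, H): L overlapped-by H ✓
(L, R): L overlapped-by R ✓
(L, V): L overlapped-by V ✓
(P, F): P overlapped-by F ✓
(P, R): P overlapped-by R ✓
(R, B): R overlapped-by B ✓
(R, D): R overlapped-by D ✓
(R, F): R overlapped-by F ✓
(R, V): R overlapped-by V ✓
(U, E): U overlapped-by E ✓
(U, L): U overlapped-by L ✓
(U, P): U overlapped-by P ✓
... plus 14 further pairs not listed.
Count: 38.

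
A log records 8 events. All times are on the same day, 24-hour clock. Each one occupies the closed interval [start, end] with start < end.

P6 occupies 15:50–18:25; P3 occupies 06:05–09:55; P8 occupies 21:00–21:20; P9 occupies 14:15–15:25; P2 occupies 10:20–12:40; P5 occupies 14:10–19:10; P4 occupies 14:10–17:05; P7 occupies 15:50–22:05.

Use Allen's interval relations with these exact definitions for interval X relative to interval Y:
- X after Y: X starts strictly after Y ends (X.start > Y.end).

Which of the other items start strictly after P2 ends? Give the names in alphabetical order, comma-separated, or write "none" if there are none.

P4, P5, P6, P7, P8, P9

Target P2 = [10:20, 12:40].
P3 [06:05, 09:55] → before → no.
P4 [14:10, 17:05] → after → yes.
P5 [14:10, 19:10] → after → yes.
P6 [15:50, 18:25] → after → yes.
P7 [15:50, 22:05] → after → yes.
P8 [21:00, 21:20] → after → yes.
P9 [14:15, 15:25] → after → yes.
Result: P4, P5, P6, P7, P8, P9.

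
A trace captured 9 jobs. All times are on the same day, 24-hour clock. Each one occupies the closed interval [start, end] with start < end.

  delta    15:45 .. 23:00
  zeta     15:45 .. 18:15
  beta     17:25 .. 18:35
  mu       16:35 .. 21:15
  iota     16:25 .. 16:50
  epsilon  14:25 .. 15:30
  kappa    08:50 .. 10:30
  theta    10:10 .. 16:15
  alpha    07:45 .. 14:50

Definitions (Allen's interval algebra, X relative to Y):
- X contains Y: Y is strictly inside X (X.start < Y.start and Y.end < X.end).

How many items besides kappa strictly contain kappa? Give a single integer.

1

Target kappa = [08:50, 10:30].
alpha [07:45, 14:50] → contains → counts.
beta [17:25, 18:35] → after → no.
delta [15:45, 23:00] → after → no.
epsilon [14:25, 15:30] → after → no.
iota [16:25, 16:50] → after → no.
mu [16:35, 21:15] → after → no.
theta [10:10, 16:15] → overlapped-by → no.
zeta [15:45, 18:15] → after → no.
Total: 1.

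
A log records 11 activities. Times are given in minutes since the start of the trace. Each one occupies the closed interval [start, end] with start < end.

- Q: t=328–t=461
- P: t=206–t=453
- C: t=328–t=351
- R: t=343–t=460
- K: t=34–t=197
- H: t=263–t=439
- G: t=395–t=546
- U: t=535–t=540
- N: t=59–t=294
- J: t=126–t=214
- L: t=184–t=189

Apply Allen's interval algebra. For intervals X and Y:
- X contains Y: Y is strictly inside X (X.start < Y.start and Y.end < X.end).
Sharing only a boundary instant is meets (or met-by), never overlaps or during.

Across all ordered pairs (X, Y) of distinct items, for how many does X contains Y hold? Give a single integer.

9

Checking all 110 ordered pairs for relation 'contains'; matching pairs in alphabetical order:
(G, U): G contains U ✓
(H, C): H contains C ✓
(J, L): J contains L ✓
(K, L): K contains L ✓
(N, J): N contains J ✓
(N, L): N contains L ✓
(P, C): P contains C ✓
(P, H): P contains H ✓
(Q, R): Q contains R ✓
Count: 9.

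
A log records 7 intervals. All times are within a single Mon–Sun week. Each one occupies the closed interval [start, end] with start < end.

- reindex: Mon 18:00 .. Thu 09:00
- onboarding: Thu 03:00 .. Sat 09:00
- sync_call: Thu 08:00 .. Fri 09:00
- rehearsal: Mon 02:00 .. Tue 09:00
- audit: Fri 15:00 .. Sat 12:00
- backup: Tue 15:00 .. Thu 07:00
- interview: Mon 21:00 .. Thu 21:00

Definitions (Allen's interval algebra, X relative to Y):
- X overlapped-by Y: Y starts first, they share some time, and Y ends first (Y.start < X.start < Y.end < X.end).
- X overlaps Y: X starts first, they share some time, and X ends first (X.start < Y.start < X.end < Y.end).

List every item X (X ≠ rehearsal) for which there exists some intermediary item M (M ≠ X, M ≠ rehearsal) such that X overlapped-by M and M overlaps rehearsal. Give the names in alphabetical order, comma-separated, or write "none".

Target rehearsal = [Mon 02:00, Tue 09:00].
Intermediaries M with M overlaps rehearsal: none.
Union: none.

none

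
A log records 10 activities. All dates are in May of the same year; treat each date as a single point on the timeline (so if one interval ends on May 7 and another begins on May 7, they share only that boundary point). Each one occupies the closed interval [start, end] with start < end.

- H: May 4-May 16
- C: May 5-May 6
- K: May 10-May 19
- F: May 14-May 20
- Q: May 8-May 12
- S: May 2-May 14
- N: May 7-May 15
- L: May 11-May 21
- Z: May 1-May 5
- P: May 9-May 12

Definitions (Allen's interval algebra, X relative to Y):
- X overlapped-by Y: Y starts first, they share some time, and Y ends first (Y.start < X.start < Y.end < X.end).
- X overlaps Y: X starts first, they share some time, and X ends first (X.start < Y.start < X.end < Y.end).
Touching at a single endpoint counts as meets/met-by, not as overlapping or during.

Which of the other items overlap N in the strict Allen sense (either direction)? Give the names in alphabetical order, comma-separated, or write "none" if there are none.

Target N = [May 7, May 15].
C [May 5, May 6] → before → no.
F [May 14, May 20] → overlapped-by → yes.
H [May 4, May 16] → contains → no.
K [May 10, May 19] → overlapped-by → yes.
L [May 11, May 21] → overlapped-by → yes.
P [May 9, May 12] → during → no.
Q [May 8, May 12] → during → no.
S [May 2, May 14] → overlaps → yes.
Z [May 1, May 5] → before → no.
Result: F, K, L, S.

F, K, L, S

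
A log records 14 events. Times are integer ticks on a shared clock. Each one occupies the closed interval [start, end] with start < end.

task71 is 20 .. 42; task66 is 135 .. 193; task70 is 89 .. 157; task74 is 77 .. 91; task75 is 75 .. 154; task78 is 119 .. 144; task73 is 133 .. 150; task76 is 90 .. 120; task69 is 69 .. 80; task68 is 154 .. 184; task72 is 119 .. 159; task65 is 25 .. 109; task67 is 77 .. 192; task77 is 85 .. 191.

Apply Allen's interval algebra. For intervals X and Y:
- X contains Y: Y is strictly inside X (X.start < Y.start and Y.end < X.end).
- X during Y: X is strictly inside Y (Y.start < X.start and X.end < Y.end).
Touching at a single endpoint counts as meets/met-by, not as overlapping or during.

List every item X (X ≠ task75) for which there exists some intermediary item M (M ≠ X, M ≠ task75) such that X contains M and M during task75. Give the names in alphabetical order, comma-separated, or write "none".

task65, task67, task70, task72, task77

Target task75 = [75, 154].
Intermediaries M with M during task75: task73, task74, task76, task78.
Via task73 — items with X contains task73: task67, task70, task72, task77.
Via task74 — items with X contains task74: task65.
Via task76 — items with X contains task76: task67, task70, task77.
Via task78 — items with X contains task78: task67, task70, task77.
Union: task65, task67, task70, task72, task77.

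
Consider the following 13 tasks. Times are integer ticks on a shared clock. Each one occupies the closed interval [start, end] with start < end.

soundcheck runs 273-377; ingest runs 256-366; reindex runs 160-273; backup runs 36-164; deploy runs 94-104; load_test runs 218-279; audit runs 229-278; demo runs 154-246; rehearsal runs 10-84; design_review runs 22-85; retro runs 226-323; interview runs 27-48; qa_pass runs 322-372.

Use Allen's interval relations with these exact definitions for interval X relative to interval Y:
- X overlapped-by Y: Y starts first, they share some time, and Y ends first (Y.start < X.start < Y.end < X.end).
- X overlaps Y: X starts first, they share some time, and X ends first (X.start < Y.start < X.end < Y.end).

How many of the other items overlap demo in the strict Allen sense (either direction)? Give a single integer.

5

Target demo = [154, 246].
audit [229, 278] → overlapped-by → counts.
backup [36, 164] → overlaps → counts.
deploy [94, 104] → before → no.
design_review [22, 85] → before → no.
ingest [256, 366] → after → no.
interview [27, 48] → before → no.
load_test [218, 279] → overlapped-by → counts.
qa_pass [322, 372] → after → no.
rehearsal [10, 84] → before → no.
reindex [160, 273] → overlapped-by → counts.
retro [226, 323] → overlapped-by → counts.
soundcheck [273, 377] → after → no.
Total: 5.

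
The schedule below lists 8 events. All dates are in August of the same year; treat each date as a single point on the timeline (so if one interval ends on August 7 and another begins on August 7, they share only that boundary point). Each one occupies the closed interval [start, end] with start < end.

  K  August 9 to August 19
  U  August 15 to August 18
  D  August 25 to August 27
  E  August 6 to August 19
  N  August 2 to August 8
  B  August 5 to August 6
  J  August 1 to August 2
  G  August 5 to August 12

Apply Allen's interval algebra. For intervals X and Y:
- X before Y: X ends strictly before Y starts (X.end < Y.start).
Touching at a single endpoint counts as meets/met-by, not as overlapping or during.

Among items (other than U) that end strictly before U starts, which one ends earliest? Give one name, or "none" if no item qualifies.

J

Target U = [August 15, August 18].
B [August 5, August 6] → before → candidate.
D [August 25, August 27] → after → excluded.
E [August 6, August 19] → contains → excluded.
G [August 5, August 12] → before → candidate.
J [August 1, August 2] → before → candidate.
K [August 9, August 19] → contains → excluded.
N [August 2, August 8] → before → candidate.
Among candidates, earliest end is August 2 → J.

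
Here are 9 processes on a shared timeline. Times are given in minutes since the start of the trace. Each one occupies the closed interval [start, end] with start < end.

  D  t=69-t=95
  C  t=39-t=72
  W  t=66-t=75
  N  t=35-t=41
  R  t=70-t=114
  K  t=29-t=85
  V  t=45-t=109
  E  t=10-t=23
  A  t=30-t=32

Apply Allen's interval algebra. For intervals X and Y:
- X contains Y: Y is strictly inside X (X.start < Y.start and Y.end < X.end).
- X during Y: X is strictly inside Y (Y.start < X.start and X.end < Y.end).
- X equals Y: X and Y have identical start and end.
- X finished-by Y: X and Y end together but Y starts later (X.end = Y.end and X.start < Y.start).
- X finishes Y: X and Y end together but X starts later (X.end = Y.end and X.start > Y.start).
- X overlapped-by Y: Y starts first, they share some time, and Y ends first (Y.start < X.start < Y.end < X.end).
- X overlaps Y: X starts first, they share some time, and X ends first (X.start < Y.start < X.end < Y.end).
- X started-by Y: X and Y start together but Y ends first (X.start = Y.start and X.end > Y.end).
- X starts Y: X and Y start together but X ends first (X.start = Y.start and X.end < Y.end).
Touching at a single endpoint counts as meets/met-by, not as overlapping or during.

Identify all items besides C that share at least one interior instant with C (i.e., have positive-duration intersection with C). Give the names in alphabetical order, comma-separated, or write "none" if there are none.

D, K, N, R, V, W

Target C = [t=39, t=72].
A [t=30, t=32] → before → no.
D [t=69, t=95] → overlapped-by → yes.
E [t=10, t=23] → before → no.
K [t=29, t=85] → contains → yes.
N [t=35, t=41] → overlaps → yes.
R [t=70, t=114] → overlapped-by → yes.
V [t=45, t=109] → overlapped-by → yes.
W [t=66, t=75] → overlapped-by → yes.
Result: D, K, N, R, V, W.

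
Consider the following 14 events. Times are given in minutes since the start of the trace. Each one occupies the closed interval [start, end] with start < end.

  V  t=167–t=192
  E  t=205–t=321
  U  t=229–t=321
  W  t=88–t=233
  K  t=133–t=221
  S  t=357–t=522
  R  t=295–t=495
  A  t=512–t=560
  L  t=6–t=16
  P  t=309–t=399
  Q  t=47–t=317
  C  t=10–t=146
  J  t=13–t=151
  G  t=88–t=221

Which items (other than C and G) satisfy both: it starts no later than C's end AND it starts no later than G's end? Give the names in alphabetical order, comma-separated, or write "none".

Conditions: its start is no later than C's end (X.start <= t=146) AND its start is no later than G's end (X.start <= t=221).
A: start t=512 <= t=146? ✗; start t=512 <= t=221? ✗ → no.
E: start t=205 <= t=146? ✗; start t=205 <= t=221? ✓ → no.
J: start t=13 <= t=146? ✓; start t=13 <= t=221? ✓ → yes.
K: start t=133 <= t=146? ✓; start t=133 <= t=221? ✓ → yes.
L: start t=6 <= t=146? ✓; start t=6 <= t=221? ✓ → yes.
P: start t=309 <= t=146? ✗; start t=309 <= t=221? ✗ → no.
Q: start t=47 <= t=146? ✓; start t=47 <= t=221? ✓ → yes.
R: start t=295 <= t=146? ✗; start t=295 <= t=221? ✗ → no.
S: start t=357 <= t=146? ✗; start t=357 <= t=221? ✗ → no.
U: start t=229 <= t=146? ✗; start t=229 <= t=221? ✗ → no.
V: start t=167 <= t=146? ✗; start t=167 <= t=221? ✓ → no.
W: start t=88 <= t=146? ✓; start t=88 <= t=221? ✓ → yes.
Result: J, K, L, Q, W.

J, K, L, Q, W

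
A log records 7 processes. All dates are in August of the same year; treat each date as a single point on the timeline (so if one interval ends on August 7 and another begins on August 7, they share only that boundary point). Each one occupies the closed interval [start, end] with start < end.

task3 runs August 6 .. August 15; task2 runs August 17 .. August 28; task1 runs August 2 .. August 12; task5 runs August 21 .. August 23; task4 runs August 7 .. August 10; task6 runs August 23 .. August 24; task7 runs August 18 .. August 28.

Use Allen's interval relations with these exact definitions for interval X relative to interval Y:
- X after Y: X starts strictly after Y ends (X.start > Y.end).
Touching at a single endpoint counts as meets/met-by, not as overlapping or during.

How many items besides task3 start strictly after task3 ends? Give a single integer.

4

Target task3 = [August 6, August 15].
task1 [August 2, August 12] → overlaps → no.
task2 [August 17, August 28] → after → counts.
task4 [August 7, August 10] → during → no.
task5 [August 21, August 23] → after → counts.
task6 [August 23, August 24] → after → counts.
task7 [August 18, August 28] → after → counts.
Total: 4.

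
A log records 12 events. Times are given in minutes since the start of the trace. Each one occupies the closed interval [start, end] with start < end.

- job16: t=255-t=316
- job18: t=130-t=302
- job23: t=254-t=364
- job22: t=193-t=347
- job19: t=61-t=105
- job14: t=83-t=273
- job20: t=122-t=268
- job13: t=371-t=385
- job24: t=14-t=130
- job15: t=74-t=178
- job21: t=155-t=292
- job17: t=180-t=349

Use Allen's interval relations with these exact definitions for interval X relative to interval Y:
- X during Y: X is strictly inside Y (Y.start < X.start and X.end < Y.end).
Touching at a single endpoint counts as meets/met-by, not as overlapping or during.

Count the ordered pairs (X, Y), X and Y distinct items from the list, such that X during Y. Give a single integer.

7

Checking all 132 ordered pairs for relation 'during'; matching pairs in alphabetical order:
(job16, job17): job16 during job17 ✓
(job16, job22): job16 during job22 ✓
(job16, job23): job16 during job23 ✓
(job19, job24): job19 during job24 ✓
(job20, job14): job20 during job14 ✓
(job21, job18): job21 during job18 ✓
(job22, job17): job22 during job17 ✓
Count: 7.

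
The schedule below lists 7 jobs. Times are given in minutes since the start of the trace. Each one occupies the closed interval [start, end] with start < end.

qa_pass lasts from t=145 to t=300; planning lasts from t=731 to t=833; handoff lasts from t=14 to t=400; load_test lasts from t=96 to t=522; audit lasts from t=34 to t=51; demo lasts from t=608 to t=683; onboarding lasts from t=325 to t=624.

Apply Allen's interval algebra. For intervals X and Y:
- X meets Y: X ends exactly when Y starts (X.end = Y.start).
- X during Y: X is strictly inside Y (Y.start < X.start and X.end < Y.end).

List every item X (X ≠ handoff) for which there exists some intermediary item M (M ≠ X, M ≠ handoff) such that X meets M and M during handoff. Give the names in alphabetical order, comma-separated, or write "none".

Target handoff = [t=14, t=400].
Intermediaries M with M during handoff: audit, qa_pass.
Via audit — items with X meets audit: none.
Via qa_pass — items with X meets qa_pass: none.
Union: none.

none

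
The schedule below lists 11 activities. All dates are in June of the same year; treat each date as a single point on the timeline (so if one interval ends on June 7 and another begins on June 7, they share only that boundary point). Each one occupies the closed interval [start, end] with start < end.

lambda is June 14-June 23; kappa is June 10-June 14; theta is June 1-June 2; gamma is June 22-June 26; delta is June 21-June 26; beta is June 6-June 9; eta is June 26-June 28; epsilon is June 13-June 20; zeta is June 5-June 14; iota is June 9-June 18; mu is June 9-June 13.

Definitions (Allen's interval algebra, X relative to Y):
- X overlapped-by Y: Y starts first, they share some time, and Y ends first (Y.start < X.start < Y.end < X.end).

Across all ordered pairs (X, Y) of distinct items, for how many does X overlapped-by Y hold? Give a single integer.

Checking all 110 ordered pairs for relation 'overlapped-by'; matching pairs in alphabetical order:
(delta, lambda): delta overlapped-by lambda ✓
(epsilon, iota): epsilon overlapped-by iota ✓
(epsilon, kappa): epsilon overlapped-by kappa ✓
(epsilon, zeta): epsilon overlapped-by zeta ✓
(gamma, lambda): gamma overlapped-by lambda ✓
(iota, zeta): iota overlapped-by zeta ✓
(kappa, mu): kappa overlapped-by mu ✓
(lambda, epsilon): lambda overlapped-by epsilon ✓
(lambda, iota): lambda overlapped-by iota ✓
Count: 9.

9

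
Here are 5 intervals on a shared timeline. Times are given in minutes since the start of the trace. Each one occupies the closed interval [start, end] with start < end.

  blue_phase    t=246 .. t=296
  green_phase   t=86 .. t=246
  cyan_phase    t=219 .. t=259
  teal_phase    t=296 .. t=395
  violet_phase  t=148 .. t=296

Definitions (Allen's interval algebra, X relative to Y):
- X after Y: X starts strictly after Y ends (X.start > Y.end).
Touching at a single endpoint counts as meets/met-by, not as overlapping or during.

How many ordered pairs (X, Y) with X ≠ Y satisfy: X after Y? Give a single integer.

Checking all 20 ordered pairs for relation 'after'; matching pairs in alphabetical order:
(teal_phase, cyan_phase): teal_phase after cyan_phase ✓
(teal_phase, green_phase): teal_phase after green_phase ✓
Count: 2.

2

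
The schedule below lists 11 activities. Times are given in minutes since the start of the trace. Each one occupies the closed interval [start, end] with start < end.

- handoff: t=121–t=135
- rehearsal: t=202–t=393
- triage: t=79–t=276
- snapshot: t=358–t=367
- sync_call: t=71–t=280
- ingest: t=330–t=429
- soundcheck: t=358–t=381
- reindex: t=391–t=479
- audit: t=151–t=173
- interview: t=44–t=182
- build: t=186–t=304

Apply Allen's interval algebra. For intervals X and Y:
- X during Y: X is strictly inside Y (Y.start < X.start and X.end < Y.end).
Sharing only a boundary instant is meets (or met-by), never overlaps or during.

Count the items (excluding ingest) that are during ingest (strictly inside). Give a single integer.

Target ingest = [t=330, t=429].
audit [t=151, t=173] → before → no.
build [t=186, t=304] → before → no.
handoff [t=121, t=135] → before → no.
interview [t=44, t=182] → before → no.
rehearsal [t=202, t=393] → overlaps → no.
reindex [t=391, t=479] → overlapped-by → no.
snapshot [t=358, t=367] → during → counts.
soundcheck [t=358, t=381] → during → counts.
sync_call [t=71, t=280] → before → no.
triage [t=79, t=276] → before → no.
Total: 2.

2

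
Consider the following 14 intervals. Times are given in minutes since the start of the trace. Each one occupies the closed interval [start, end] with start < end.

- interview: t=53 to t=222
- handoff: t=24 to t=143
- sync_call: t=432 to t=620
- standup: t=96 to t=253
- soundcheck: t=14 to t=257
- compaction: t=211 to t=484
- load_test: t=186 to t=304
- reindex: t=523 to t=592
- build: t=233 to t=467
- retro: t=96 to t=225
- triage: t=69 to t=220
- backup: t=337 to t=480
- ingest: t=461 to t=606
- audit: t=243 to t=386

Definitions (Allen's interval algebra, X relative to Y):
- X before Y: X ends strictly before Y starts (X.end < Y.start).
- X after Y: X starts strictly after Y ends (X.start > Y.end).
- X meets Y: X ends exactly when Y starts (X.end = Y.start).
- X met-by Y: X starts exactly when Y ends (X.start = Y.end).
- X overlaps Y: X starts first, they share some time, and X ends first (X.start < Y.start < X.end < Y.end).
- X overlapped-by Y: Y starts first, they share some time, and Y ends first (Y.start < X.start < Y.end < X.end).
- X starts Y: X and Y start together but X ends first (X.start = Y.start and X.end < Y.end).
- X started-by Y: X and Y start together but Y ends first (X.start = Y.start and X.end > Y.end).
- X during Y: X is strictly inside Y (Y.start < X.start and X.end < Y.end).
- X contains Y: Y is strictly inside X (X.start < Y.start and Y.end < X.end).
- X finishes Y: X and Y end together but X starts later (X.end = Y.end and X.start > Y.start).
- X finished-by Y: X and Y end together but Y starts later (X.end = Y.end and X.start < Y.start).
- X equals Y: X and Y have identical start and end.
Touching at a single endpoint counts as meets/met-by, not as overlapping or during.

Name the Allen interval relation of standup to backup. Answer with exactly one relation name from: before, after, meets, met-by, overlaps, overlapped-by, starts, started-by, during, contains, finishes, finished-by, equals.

before

standup = [t=96, t=253]; backup = [t=337, t=480].
Compare endpoints: standup.start < backup.start, standup.start < backup.end, standup.end < backup.start, standup.end < backup.end.
That pattern is 'before'.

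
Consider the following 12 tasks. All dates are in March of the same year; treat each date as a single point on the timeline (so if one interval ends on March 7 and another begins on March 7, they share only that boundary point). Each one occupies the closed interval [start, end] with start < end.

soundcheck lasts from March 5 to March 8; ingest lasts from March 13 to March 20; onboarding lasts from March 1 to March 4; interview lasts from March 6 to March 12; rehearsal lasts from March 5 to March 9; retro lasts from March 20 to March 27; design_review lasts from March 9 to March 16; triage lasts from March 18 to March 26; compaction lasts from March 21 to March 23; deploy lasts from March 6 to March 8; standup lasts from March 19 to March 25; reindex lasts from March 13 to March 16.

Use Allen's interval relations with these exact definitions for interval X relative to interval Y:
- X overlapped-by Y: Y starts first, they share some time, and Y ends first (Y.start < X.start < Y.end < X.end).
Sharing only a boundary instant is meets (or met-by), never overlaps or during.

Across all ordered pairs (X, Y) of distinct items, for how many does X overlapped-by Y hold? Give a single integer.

Checking all 132 ordered pairs for relation 'overlapped-by'; matching pairs in alphabetical order:
(design_review, interview): design_review overlapped-by interview ✓
(ingest, design_review): ingest overlapped-by design_review ✓
(interview, rehearsal): interview overlapped-by rehearsal ✓
(interview, soundcheck): interview overlapped-by soundcheck ✓
(retro, standup): retro overlapped-by standup ✓
(retro, triage): retro overlapped-by triage ✓
(standup, ingest): standup overlapped-by ingest ✓
(triage, ingest): triage overlapped-by ingest ✓
Count: 8.

8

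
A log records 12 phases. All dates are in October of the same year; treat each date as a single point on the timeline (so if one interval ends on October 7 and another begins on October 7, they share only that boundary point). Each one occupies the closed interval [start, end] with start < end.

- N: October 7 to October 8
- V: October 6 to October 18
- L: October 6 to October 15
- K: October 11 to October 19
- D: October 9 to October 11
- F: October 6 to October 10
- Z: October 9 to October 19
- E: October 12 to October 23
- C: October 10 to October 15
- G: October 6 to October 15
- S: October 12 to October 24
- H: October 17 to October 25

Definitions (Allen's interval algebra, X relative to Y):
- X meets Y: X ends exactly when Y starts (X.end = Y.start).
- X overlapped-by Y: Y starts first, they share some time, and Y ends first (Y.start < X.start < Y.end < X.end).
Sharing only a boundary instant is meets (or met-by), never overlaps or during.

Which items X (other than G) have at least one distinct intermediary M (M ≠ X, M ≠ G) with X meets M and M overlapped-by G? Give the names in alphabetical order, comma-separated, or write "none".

Target G = [October 6, October 15].
Intermediaries M with M overlapped-by G: E, K, S, Z.
Via E — items with X meets E: none.
Via K — items with X meets K: D.
Via S — items with X meets S: none.
Via Z — items with X meets Z: none.
Union: D.

D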